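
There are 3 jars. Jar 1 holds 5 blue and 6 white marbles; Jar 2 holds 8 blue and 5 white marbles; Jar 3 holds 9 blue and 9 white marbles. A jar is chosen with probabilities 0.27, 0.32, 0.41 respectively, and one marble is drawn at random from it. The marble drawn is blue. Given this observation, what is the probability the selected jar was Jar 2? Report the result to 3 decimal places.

Posterior probability ≈ 0.375

P(blue|Jar 1) = 0.4545; P(blue|Jar 2) = 0.6154; P(blue|Jar 3) = 0.5.
Prior × likelihood for each source: 0.27·0.4545=0.1227, 0.32·0.6154=0.1969, 0.41·0.5=0.2050. Summing gives P(blue) = 0.52465.
P(Jar 2 | blue) = 0.1969 / 0.52465 = 0.375.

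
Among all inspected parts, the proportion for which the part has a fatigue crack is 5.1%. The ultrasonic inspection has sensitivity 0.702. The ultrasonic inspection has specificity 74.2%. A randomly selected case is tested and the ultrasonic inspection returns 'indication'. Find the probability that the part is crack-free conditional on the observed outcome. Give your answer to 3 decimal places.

P(¬H | E) ≈ 0.872

Write H for 'the part has a fatigue crack'. Prior odds H:¬H = 0.051/0.949 = 0.053741. For the 'indication' outcome, the likelihood ratio is 0.702/0.258 = 2.7209.
Posterior odds = 0.053741 × 2.7209 = 0.14622, so P(H|E) = 0.14622/(1+0.14622) = 0.128. Then P(¬H|E) = 1 − 0.128 = 0.872.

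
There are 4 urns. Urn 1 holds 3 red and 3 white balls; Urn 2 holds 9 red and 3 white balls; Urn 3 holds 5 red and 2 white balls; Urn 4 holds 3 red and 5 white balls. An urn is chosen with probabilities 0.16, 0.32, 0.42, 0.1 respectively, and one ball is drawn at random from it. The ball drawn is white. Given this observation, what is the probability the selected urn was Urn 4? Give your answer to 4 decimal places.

Posterior probability ≈ 0.1825

Tabulate prior·likelihood by source: [1] prior 0.16, lik 0.5, product 0.08000; [2] prior 0.32, lik 0.25, product 0.08000; [3] prior 0.42, lik 0.2857, product 0.1200; [4] prior 0.1, lik 0.625, product 0.06250.
Normalizing constant = 0.34250; the posterior for Urn 4 is its product over the sum, 0.06250/0.34250 = 0.1825.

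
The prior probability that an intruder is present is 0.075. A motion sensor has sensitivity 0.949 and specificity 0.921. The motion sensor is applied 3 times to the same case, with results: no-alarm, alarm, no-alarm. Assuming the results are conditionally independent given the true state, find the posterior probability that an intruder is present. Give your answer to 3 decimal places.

With H the event that an intruder is present, the joint likelihood of the observed sequence is P(data|H) = 0.051·0.949·0.051 = 0.0024683 and P(data|¬H) = 0.921·0.079·0.921 = 0.067011.
Bayes: P(H|data) = 0.075·0.0024683 / (0.075·0.0024683 + 0.925·0.067011) = 0.00018513/0.062170 = 0.0030.

Posterior P(H) ≈ 0.003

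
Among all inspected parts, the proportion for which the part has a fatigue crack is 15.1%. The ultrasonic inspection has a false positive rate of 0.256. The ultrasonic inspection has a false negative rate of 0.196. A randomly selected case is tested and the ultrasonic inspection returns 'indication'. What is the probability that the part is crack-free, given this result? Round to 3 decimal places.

P(¬H | E) ≈ 0.642

Let H be the event that the part has a fatigue crack. P(H) = 0.151, so P(¬H) = 0.849. With E the 'indication' result, P(E|H) = 0.804 and P(E|¬H) = 0.256.
P(E) = 0.804·0.151 + 0.256·0.849 = 0.12140 + 0.21734 = 0.33875.
By Bayes' theorem, P(H|E) = 0.12140 / 0.33875 = 0.358. Hence P(¬H|E) = 1 − 0.358 = 0.642.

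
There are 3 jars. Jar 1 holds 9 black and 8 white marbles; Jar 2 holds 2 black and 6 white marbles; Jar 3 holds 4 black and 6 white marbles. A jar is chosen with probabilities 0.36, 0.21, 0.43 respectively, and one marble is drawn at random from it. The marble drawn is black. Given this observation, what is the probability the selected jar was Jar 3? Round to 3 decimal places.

Posterior probability ≈ 0.414

P(black|Jar 1) = 0.5294; P(black|Jar 2) = 0.25; P(black|Jar 3) = 0.4.
Prior × likelihood for each source: 0.36·0.5294=0.1906, 0.21·0.25=0.05250, 0.43·0.4=0.1720. Summing gives P(black) = 0.41509.
P(Jar 3 | black) = 0.1720 / 0.41509 = 0.414.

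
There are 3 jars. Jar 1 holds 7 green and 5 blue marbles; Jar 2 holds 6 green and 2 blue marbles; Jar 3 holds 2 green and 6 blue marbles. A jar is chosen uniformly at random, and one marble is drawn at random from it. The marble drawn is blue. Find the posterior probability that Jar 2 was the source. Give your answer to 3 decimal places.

Tabulate prior·likelihood by source: [1] prior 0.333333, lik 0.4167, product 0.1389; [2] prior 0.333333, lik 0.25, product 0.08333; [3] prior 0.333333, lik 0.75, product 0.2500.
Normalizing constant = 0.47222; the posterior for Jar 2 is its product over the sum, 0.08333/0.47222 = 0.176.

Posterior probability ≈ 0.176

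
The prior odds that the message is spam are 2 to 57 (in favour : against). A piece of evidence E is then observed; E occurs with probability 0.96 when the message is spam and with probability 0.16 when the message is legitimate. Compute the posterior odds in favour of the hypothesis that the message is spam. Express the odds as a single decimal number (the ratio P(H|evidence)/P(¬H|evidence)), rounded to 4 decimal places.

Posterior odds ≈ 0.2105

Prior odds = 2/57 = 0.035088. In log-odds, ln(0.035088) = -3.3499.
Add log likelihood ratio: ln(6.0000) = 1.7918.
Posterior log-odds = -1.5581, so posterior odds = exp(-1.5581) = 0.21053.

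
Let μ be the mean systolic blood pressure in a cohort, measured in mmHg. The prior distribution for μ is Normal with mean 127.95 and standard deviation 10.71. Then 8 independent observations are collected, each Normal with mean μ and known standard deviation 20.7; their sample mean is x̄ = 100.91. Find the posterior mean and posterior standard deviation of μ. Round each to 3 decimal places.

Prior precision 1/τ₀² = 1/10.71² = 0.00871808; data precision n/σ² = 8/20.7² = 0.0186702.
Posterior precision = 0.00871808 + 0.0186702 = 0.0273883, giving posterior SD = 1/√0.0273883 = 6.043.
Posterior mean = (0.00871808·127.95 + 0.0186702·100.91) / 0.0273883 = 109.517.

Posterior mean ≈ 109.517; posterior SD ≈ 6.043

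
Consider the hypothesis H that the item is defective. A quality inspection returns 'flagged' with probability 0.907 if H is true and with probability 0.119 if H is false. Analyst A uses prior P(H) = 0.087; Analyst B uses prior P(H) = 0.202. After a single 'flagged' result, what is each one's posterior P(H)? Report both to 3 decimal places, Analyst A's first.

Analyst A: 0.421; Analyst B: 0.659

P('+'|H) = 0.907, P('+'|¬H) = 0.119.
Analyst A: numerator 0.907·0.087 = 0.078909; evidence = 0.078909+0.119·0.913 = 0.18756; posterior = 0.421.
Analyst B: numerator 0.907·0.202 = 0.18321; evidence = 0.18321+0.119·0.798 = 0.27818; posterior = 0.659.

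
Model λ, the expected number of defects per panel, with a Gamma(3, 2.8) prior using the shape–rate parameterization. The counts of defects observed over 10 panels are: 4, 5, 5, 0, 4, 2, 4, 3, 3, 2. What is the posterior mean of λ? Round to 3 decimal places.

Posterior mean ≈ 2.734

Total count ∑xᵢ = 32 over n = 10 panels.
Gamma is conjugate to the Poisson likelihood: posterior is Gamma(shape = 3+32 = 35, rate = 2.8+10 = 12.8).
Posterior mean = shape/rate = 35/12.8 = 2.734.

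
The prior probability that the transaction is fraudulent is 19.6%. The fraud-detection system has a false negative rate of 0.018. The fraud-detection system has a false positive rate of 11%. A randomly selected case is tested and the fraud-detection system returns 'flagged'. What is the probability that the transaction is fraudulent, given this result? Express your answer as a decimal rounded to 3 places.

Write H for 'the transaction is fraudulent'. Prior odds H:¬H = 0.196/0.804 = 0.24378. For the 'flagged' outcome, the likelihood ratio is 0.982/0.11 = 8.9273.
Posterior odds = 0.24378 × 8.9273 = 2.1763, so P(H|E) = 2.1763/(1+2.1763) = 0.685.

P(H | E) ≈ 0.685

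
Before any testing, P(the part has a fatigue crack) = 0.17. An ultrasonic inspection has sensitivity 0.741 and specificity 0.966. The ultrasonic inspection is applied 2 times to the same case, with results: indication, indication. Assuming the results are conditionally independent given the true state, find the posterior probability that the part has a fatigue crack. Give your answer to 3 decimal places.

With H the event that the part has a fatigue crack, the joint likelihood of the observed sequence is P(data|H) = 0.741·0.741 = 0.54908 and P(data|¬H) = 0.034·0.034 = 0.0011560.
Bayes: P(H|data) = 0.17·0.54908 / (0.17·0.54908 + 0.83·0.0011560) = 0.093344/0.094303 = 0.9898.

Posterior P(H) ≈ 0.990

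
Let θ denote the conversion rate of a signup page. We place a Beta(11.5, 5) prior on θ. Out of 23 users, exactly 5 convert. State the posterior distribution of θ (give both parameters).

Observing 5 successes and 18 failures updates Beta(11.5, 5) by adding the success and failure counts to the two shape parameters: α = 11.5+5 = 16.5, β = 5+18 = 23.

Posterior: Beta(16.5, 23)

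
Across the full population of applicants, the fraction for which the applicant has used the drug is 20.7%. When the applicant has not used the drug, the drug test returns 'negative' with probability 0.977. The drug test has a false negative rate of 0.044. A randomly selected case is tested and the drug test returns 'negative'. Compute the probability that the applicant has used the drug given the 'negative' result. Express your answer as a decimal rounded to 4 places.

P(H | E) ≈ 0.0116

Write H for 'the applicant has used the drug'. Prior odds H:¬H = 0.207/0.793 = 0.26103. For the 'negative' outcome, the likelihood ratio is 0.044/0.977 = 0.045036.
Posterior odds = 0.26103 × 0.045036 = 0.011756, so P(H|E) = 0.011756/(1+0.011756) = 0.0116.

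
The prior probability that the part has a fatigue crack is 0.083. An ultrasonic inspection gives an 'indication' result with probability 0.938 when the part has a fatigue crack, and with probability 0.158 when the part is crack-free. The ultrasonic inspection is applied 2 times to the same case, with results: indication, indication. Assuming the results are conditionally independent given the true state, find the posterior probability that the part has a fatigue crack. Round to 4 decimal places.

Posterior P(H) ≈ 0.7613

With H the event that the part has a fatigue crack, the joint likelihood of the observed sequence is P(data|H) = 0.938·0.938 = 0.87984 and P(data|¬H) = 0.158·0.158 = 0.024964.
Bayes: P(H|data) = 0.083·0.87984 / (0.083·0.87984 + 0.917·0.024964) = 0.073027/0.095919 = 0.7613.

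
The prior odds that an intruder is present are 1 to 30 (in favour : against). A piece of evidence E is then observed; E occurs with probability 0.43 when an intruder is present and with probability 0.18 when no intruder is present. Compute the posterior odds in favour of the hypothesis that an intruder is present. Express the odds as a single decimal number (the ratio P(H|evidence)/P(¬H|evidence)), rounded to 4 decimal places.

Posterior odds ≈ 0.0796

Prior odds = 1/30 = 0.033333. In log-odds, ln(0.033333) = -3.4012.
Add log likelihood ratio: ln(2.3889) = 0.87083.
Posterior log-odds = -2.5304, so posterior odds = exp(-2.5304) = 0.079630.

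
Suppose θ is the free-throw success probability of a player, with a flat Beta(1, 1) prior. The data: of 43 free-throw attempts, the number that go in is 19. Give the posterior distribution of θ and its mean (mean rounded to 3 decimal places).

Observing 19 successes and 24 failures updates Beta(1, 1) by adding the success and failure counts to the two shape parameters: α = 1+19 = 20, β = 1+24 = 25.
E[θ | data] = 20/(20+25) = 0.444.

Posterior: Beta(20, 25); mean ≈ 0.444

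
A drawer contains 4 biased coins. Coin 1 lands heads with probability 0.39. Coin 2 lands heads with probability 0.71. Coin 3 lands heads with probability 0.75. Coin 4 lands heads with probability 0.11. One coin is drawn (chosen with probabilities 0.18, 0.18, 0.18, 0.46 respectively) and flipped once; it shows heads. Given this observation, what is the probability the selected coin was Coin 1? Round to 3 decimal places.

Posterior probability ≈ 0.183

Tabulate prior·likelihood by source: [1] prior 0.18, lik 0.39, product 0.07020; [2] prior 0.18, lik 0.71, product 0.1278; [3] prior 0.18, lik 0.75, product 0.1350; [4] prior 0.46, lik 0.11, product 0.05060.
Normalizing constant = 0.38360; the posterior for Coin 1 is its product over the sum, 0.07020/0.38360 = 0.183.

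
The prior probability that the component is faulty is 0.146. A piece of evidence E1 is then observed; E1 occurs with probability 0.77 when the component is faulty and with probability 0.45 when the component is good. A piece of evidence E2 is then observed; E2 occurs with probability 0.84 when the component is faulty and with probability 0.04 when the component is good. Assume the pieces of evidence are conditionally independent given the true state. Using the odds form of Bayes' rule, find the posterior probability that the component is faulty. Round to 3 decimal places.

Posterior probability ≈ 0.860

Prior odds = 0.146/(1−0.146) = 0.17096. In log-odds, ln(0.17096) = -1.7663.
Add log likelihood ratios: ln(1.7111) + ln(21.000) = 3.5817.
Posterior log-odds = 1.8153, so posterior odds = exp(1.8153) = 6.1432. Converting, P(H|E) = 6.1432/7.1432 = 0.860.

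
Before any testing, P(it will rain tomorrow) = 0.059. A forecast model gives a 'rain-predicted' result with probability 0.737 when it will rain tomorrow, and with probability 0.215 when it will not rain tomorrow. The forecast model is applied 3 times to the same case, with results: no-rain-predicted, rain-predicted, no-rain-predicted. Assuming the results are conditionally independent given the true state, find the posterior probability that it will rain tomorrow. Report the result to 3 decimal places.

With H the event that it will rain tomorrow, the joint likelihood of the observed sequence is P(data|H) = 0.263·0.737·0.263 = 0.050978 and P(data|¬H) = 0.785·0.215·0.785 = 0.13249.
Bayes: P(H|data) = 0.059·0.050978 / (0.059·0.050978 + 0.941·0.13249) = 0.0030077/0.12768 = 0.0236.

Posterior P(H) ≈ 0.024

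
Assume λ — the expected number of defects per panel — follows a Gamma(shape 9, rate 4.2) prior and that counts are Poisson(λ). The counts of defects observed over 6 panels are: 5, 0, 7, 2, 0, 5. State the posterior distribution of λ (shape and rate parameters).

Total count ∑xᵢ = 19 over n = 6 panels.
Gamma is conjugate to the Poisson likelihood: posterior is Gamma(shape = 9+19 = 28, rate = 4.2+6 = 10.2).

Posterior: Gamma(shape=28, rate=10.2)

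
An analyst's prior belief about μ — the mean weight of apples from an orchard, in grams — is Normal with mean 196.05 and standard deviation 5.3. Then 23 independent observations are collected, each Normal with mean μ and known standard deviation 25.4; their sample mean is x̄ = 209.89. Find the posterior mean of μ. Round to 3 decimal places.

Posterior mean ≈ 202.975

With known σ, the Normal prior is conjugate. Weight on the data is w = (n/σ²)/(n/σ² + 1/τ₀²) = 0.0356501/(0.0356501+0.0355999) = 0.50035.
Posterior mean = w·x̄ + (1−w)·μ₀ = 0.50035·209.89 + 0.49965·196.05 = 202.975.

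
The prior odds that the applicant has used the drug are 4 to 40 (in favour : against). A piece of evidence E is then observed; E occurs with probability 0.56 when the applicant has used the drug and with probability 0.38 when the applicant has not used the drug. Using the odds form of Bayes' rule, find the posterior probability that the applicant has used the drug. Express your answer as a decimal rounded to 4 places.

Prior odds = 4/40 = 0.10000.
Likelihood ratio for E = 0.56/0.38 = 1.4737.
Posterior odds = prior odds × LR = 0.14737.
Posterior probability = odds/(1+odds) = 0.14737/1.1474 = 0.1284.

Posterior probability ≈ 0.1284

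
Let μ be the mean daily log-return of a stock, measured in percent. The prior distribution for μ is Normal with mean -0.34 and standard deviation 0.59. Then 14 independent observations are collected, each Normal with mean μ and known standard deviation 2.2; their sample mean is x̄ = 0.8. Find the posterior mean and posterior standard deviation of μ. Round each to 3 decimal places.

Posterior mean ≈ 0.232; posterior SD ≈ 0.416

With known σ, the Normal prior is conjugate. Weight on the data is w = (n/σ²)/(n/σ² + 1/τ₀²) = 2.89256/(2.89256+2.87274) = 0.50172.
Posterior mean = w·x̄ + (1−w)·μ₀ = 0.50172·0.8 + 0.49828·-0.34 = 0.232. Posterior variance = 1/(2.89256+2.87274) = 0.173452, so SD = 0.416.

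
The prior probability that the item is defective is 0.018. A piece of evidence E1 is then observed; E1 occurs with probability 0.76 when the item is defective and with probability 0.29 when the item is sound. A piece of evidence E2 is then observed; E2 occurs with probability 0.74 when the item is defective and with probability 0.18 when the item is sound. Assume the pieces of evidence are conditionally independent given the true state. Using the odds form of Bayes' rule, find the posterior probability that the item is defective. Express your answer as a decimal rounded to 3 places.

Posterior probability ≈ 0.165

Prior odds = 0.018/(1−0.018) = 0.018330. In log-odds, ln(0.018330) = -3.9992.
Add log likelihood ratios: ln(2.6207) + ln(4.1111) = 2.3771.
Posterior log-odds = -1.6221, so posterior odds = exp(-1.6221) = 0.19749. Converting, P(H|E) = 0.19749/1.1975 = 0.165.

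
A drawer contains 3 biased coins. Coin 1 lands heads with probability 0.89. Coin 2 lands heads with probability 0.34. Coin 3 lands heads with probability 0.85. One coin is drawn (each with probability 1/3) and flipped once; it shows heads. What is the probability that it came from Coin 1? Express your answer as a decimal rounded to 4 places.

Tabulate prior·likelihood by source: [1] prior 0.333333, lik 0.89, product 0.2967; [2] prior 0.333333, lik 0.34, product 0.1133; [3] prior 0.333333, lik 0.85, product 0.2833.
Normalizing constant = 0.69333; the posterior for Coin 1 is its product over the sum, 0.2967/0.69333 = 0.4279.

Posterior probability ≈ 0.4279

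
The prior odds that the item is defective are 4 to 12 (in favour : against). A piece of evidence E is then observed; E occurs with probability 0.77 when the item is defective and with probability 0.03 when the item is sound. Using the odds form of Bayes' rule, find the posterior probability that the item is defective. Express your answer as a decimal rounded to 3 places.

Posterior probability ≈ 0.895

Prior odds = 4/12 = 0.33333.
Likelihood ratio for E = 0.77/0.03 = 25.667.
Posterior odds = prior odds × LR = 8.5556.
Posterior probability = odds/(1+odds) = 8.5556/9.5556 = 0.895.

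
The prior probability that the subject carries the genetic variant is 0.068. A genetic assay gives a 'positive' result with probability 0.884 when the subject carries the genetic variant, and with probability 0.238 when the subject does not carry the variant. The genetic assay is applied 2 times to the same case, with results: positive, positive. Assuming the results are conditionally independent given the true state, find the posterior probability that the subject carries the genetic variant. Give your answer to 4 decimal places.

With H the event that the subject carries the genetic variant, the joint likelihood of the observed sequence is P(data|H) = 0.884·0.884 = 0.78146 and P(data|¬H) = 0.238·0.238 = 0.056644.
Bayes: P(H|data) = 0.068·0.78146 / (0.068·0.78146 + 0.932·0.056644) = 0.053139/0.10593 = 0.5016.

Posterior P(H) ≈ 0.5016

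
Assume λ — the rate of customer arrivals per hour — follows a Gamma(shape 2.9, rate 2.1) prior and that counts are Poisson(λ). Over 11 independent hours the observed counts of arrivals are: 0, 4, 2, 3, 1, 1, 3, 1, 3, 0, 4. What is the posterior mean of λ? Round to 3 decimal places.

Posterior mean ≈ 1.901

Total count ∑xᵢ = 22 over n = 11 hours.
Gamma is conjugate to the Poisson likelihood: posterior is Gamma(shape = 2.9+22 = 24.9, rate = 2.1+11 = 13.1).
E[λ | data] = 24.9/13.1 = 1.901.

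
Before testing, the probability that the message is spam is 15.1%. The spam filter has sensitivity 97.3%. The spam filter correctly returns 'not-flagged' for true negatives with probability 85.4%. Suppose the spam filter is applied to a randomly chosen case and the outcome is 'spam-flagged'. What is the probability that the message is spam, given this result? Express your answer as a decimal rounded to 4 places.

P(H | E) ≈ 0.5424

Let H be the event that the message is spam. P(H) = 0.151, so P(¬H) = 0.849. With E the 'spam-flagged' result, P(E|H) = 0.973 and P(E|¬H) = 0.146.
P(E) = 0.973·0.151 + 0.146·0.849 = 0.14692 + 0.12395 = 0.27088.
By Bayes' theorem, P(H|E) = 0.14692 / 0.27088 = 0.5424.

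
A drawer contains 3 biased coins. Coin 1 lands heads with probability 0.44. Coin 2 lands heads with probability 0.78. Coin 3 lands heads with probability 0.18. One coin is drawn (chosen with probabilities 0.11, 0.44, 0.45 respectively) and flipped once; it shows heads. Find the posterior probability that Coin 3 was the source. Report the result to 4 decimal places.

P(heads|C1) = 0.44; P(heads|C2) = 0.78; P(heads|C3) = 0.18.
Prior × likelihood for each source: 0.11·0.44=0.04840, 0.44·0.78=0.3432, 0.45·0.18=0.08100. Summing gives P(heads) = 0.47260.
P(Coin 3 | heads) = 0.08100 / 0.47260 = 0.1714.

Posterior probability ≈ 0.1714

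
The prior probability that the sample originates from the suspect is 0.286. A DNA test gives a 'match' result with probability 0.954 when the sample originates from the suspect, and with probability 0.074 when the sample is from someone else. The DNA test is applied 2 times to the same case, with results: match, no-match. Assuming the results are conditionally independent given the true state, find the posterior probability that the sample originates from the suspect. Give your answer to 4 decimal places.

Posterior P(H) ≈ 0.2042

With H the event that the sample originates from the suspect, the joint likelihood of the observed sequence is P(data|H) = 0.954·0.046 = 0.043884 and P(data|¬H) = 0.074·0.926 = 0.068524.
Bayes: P(H|data) = 0.286·0.043884 / (0.286·0.043884 + 0.714·0.068524) = 0.012551/0.061477 = 0.2042.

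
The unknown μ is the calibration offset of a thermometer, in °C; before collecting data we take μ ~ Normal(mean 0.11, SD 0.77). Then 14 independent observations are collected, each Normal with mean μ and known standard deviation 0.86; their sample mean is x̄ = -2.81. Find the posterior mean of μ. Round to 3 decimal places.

Prior precision 1/τ₀² = 1/0.77² = 1.68663; data precision n/σ² = 14/0.86² = 18.9292.
Posterior precision = 1.68663 + 18.9292 = 20.6158.
Posterior mean = (1.68663·0.11 + 18.9292·-2.81) / 20.6158 = -2.571.

Posterior mean ≈ -2.571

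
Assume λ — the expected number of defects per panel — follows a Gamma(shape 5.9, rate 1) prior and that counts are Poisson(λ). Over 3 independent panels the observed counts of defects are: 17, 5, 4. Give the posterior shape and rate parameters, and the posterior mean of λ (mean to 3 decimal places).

Posterior: Gamma(shape=31.9, rate=4); mean ≈ 7.975

Total count ∑xᵢ = 26 over n = 3 panels.
Gamma is conjugate to the Poisson likelihood: posterior is Gamma(shape = 5.9+26 = 31.9, rate = 1+3 = 4).
Posterior mean = shape/rate = 31.9/4 = 7.975.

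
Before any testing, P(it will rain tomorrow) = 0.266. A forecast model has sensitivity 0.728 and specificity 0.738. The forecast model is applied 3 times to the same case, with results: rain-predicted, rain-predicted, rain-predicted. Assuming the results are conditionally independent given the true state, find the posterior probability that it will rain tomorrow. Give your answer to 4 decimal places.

Posterior P(H) ≈ 0.8860

With H the event that it will rain tomorrow, the joint likelihood of the observed sequence is P(data|H) = 0.728·0.728·0.728 = 0.38583 and P(data|¬H) = 0.262·0.262·0.262 = 0.017985.
Bayes: P(H|data) = 0.266·0.38583 / (0.266·0.38583 + 0.734·0.017985) = 0.10263/0.11583 = 0.8860.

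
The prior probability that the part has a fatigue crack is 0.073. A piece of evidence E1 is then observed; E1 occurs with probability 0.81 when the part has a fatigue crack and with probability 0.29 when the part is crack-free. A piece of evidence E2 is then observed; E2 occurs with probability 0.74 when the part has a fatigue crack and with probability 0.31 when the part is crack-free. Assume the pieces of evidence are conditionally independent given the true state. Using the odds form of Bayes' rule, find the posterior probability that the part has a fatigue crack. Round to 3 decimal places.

Posterior probability ≈ 0.344

Prior odds = 0.073/(1−0.073) = 0.078749. In log-odds, ln(0.078749) = -2.5415.
Add log likelihood ratios: ln(2.7931) + ln(2.3871) = 1.8972.
Posterior log-odds = -0.64426, so posterior odds = exp(-0.64426) = 0.52505. Converting, P(H|E) = 0.52505/1.5250 = 0.344.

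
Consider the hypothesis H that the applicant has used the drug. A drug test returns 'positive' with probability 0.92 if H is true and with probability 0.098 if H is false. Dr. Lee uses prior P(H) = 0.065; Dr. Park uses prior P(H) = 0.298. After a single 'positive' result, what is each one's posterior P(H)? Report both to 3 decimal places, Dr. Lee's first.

P('+'|H) = 0.92, P('+'|¬H) = 0.098.
Dr. Lee: numerator 0.92·0.065 = 0.059800; evidence = 0.059800+0.098·0.935 = 0.15143; posterior = 0.395.
Dr. Park: numerator 0.92·0.298 = 0.27416; evidence = 0.27416+0.098·0.702 = 0.34296; posterior = 0.799.

Dr. Lee: 0.395; Dr. Park: 0.799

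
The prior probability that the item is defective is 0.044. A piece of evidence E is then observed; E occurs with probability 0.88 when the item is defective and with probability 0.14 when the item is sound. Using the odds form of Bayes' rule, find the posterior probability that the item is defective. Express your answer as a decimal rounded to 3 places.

Posterior probability ≈ 0.224

Prior odds = 0.044/(1−0.044) = 0.046025. In log-odds, ln(0.046025) = -3.0786.
Add log likelihood ratio: ln(6.2857) = 1.8383.
Posterior log-odds = -1.2403, so posterior odds = exp(-1.2403) = 0.28930. Converting, P(H|E) = 0.28930/1.2893 = 0.224.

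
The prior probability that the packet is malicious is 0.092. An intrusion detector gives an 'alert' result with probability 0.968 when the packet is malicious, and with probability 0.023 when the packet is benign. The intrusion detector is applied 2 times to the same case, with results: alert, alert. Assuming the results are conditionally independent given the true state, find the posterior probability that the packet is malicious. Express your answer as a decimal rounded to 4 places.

Posterior P(H) ≈ 0.9945

Let H be the event that the packet is malicious; start with P(H) = 0.092. P('alert'|H) = 0.968, P('alert'|¬H) = 0.023.
Update on result 1 ('alert'): P(H) ← 0.968·0.0920 / (0.968·0.0920 + 0.023·0.9080) = 0.089056/0.10994 = 0.8100.
Update on result 2 ('alert'): P(H) ← 0.968·0.8100 / (0.968·0.8100 + 0.023·0.1900) = 0.78412/0.78849 = 0.9945.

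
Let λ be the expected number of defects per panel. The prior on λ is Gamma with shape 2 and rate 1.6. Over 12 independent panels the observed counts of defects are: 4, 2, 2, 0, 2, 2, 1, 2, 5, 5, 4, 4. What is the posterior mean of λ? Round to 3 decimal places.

Posterior mean ≈ 2.574

Total count ∑xᵢ = 33 over n = 12 panels.
Gamma is conjugate to the Poisson likelihood: posterior is Gamma(shape = 2+33 = 35, rate = 1.6+12 = 13.6).
E[λ | data] = 35/13.6 = 2.574.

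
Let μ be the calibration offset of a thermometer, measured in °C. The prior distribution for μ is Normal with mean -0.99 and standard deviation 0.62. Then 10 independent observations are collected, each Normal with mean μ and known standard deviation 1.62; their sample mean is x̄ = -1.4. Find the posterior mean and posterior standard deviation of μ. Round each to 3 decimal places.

With known σ, the Normal prior is conjugate. Weight on the data is w = (n/σ²)/(n/σ² + 1/τ₀²) = 3.81039/(3.81039+2.60146) = 0.59427.
Posterior mean = w·x̄ + (1−w)·μ₀ = 0.59427·-1.4 + 0.40573·-0.99 = -1.234. Posterior variance = 1/(3.81039+2.60146) = 0.155961, so SD = 0.395.

Posterior mean ≈ -1.234; posterior SD ≈ 0.395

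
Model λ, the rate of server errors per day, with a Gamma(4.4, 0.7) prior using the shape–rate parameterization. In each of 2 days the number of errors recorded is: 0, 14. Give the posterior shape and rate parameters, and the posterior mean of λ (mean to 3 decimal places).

The Poisson likelihood adds the total count to the shape and the number of exposure periods to the rate. Here ∑xᵢ = 14 and n = 2, so shape 4.4→18.4 and rate 0.7→2.7.
E[λ | data] = 18.4/2.7 = 6.815.

Posterior: Gamma(shape=18.4, rate=2.7); mean ≈ 6.815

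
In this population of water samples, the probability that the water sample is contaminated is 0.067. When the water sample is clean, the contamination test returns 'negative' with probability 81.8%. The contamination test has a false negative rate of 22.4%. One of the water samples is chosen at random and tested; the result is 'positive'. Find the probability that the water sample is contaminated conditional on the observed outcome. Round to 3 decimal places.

P(H | E) ≈ 0.234

Write H for 'the water sample is contaminated'. Prior odds H:¬H = 0.067/0.933 = 0.071811. For the 'positive' outcome, the likelihood ratio is 0.776/0.182 = 4.2637.
Posterior odds = 0.071811 × 4.2637 = 0.30618, so P(H|E) = 0.30618/(1+0.30618) = 0.234.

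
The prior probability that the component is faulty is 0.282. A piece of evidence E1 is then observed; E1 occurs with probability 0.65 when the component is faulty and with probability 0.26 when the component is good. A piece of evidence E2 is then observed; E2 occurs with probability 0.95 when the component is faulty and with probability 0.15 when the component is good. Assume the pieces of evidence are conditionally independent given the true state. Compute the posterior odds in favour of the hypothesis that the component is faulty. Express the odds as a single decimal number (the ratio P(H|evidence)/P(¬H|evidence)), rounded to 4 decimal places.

Posterior odds ≈ 6.2187

Prior odds = 0.282/(1−0.282) = 0.39276. In log-odds, ln(0.39276) = -0.93456.
Add log likelihood ratios: ln(2.5000) + ln(6.3333) = 2.7621.
Posterior log-odds = 1.8276, so posterior odds = exp(1.8276) = 6.2187.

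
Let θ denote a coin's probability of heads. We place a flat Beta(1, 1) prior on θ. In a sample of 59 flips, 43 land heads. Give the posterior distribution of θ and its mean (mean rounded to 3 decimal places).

Posterior: Beta(44, 17); mean ≈ 0.721

The binomial likelihood is conjugate to the Beta prior: with 43 successes and 16 failures, the posterior is Beta(1+43, 1+16) = Beta(44, 17).
Posterior mean = α/(α+β) = 44/61 = 0.721.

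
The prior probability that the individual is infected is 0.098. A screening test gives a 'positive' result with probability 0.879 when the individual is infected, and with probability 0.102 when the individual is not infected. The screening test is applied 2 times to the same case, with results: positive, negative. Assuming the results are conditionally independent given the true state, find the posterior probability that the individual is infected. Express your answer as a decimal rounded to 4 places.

Posterior P(H) ≈ 0.1120

Let H be the event that the individual is infected; start with P(H) = 0.098. P('positive'|H) = 0.879, P('positive'|¬H) = 0.102.
Update on result 1 ('positive'): P(H) ← 0.879·0.0980 / (0.879·0.0980 + 0.102·0.9020) = 0.086142/0.17815 = 0.4835.
Update on result 2 ('negative'): P(H) ← 0.121·0.4835 / (0.121·0.4835 + 0.898·0.5165) = 0.058509/0.52228 = 0.1120.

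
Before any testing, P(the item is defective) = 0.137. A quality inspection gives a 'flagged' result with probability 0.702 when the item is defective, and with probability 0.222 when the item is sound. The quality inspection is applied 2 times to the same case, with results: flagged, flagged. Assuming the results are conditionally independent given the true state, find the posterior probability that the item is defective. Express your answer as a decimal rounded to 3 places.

Posterior P(H) ≈ 0.614

Let H be the event that the item is defective; start with P(H) = 0.137. P('flagged'|H) = 0.702, P('flagged'|¬H) = 0.222.
Update on result 1 ('flagged'): P(H) ← 0.702·0.1370 / (0.702·0.1370 + 0.222·0.8630) = 0.096174/0.28776 = 0.3342.
Update on result 2 ('flagged'): P(H) ← 0.702·0.3342 / (0.702·0.3342 + 0.222·0.6658) = 0.23462/0.38242 = 0.6135.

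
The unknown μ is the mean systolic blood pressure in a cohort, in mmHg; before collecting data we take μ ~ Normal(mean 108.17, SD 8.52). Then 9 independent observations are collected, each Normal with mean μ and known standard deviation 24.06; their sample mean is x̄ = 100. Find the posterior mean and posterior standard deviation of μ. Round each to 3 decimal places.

Posterior mean ≈ 103.838; posterior SD ≈ 5.840

Prior precision 1/τ₀² = 1/8.52² = 0.0137759; data precision n/σ² = 9/24.06² = 0.0155472.
Posterior precision = 0.0137759 + 0.0155472 = 0.0293231, giving posterior SD = 1/√0.0293231 = 5.840.
Posterior mean = (0.0137759·108.17 + 0.0155472·100) / 0.0293231 = 103.838.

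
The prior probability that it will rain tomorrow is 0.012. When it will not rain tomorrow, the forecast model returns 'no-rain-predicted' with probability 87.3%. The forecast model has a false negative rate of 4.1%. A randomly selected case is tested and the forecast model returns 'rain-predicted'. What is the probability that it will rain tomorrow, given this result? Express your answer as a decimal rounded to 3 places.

P(H | E) ≈ 0.084

Let H be the event that it will rain tomorrow. P(H) = 0.012, so P(¬H) = 0.988. With E the 'rain-predicted' result, P(E|H) = 0.959 and P(E|¬H) = 0.127.
P(E) = 0.959·0.012 + 0.127·0.988 = 0.011508 + 0.12548 = 0.13698.
By Bayes' theorem, P(H|E) = 0.011508 / 0.13698 = 0.084.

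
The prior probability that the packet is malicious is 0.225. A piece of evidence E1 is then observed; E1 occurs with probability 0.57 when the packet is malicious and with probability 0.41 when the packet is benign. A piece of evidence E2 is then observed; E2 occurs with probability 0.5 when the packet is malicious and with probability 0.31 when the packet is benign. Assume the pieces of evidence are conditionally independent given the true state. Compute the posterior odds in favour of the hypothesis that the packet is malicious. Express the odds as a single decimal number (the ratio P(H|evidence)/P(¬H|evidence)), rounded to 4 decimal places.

Prior odds = 0.225/(1−0.225) = 0.29032. In log-odds, ln(0.29032) = -1.2368.
Add log likelihood ratios: ln(1.3902) + ln(1.6129) = 0.80752.
Posterior log-odds = -0.42925, so posterior odds = exp(-0.42925) = 0.65100.

Posterior odds ≈ 0.6510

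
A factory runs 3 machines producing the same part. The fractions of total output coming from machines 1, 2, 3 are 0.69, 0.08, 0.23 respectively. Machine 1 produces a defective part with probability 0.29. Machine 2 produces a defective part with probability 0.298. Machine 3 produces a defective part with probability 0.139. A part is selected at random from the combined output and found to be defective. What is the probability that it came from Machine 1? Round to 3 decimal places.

Tabulate prior·likelihood by source: [1] prior 0.69, lik 0.29, product 0.2001; [2] prior 0.08, lik 0.298, product 0.02384; [3] prior 0.23, lik 0.139, product 0.03197.
Normalizing constant = 0.25591; the posterior for Machine 1 is its product over the sum, 0.2001/0.25591 = 0.782.

Posterior probability ≈ 0.782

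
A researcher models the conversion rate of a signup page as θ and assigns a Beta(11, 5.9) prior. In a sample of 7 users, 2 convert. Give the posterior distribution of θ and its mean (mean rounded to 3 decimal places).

Observing 2 successes and 5 failures updates Beta(11, 5.9) by adding the success and failure counts to the two shape parameters: α = 11+2 = 13, β = 5.9+5 = 10.9.
E[θ | data] = 13/(13+10.9) = 0.544.

Posterior: Beta(13, 10.9); mean ≈ 0.544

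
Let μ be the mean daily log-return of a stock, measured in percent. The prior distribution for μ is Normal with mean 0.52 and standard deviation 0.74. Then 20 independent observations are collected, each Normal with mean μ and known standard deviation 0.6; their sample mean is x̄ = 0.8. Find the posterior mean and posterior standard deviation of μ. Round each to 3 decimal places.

With known σ, the Normal prior is conjugate. Weight on the data is w = (n/σ²)/(n/σ² + 1/τ₀²) = 55.5556/(55.5556+1.82615) = 0.96818.
Posterior mean = w·x̄ + (1−w)·μ₀ = 0.96818·0.8 + 0.031825·0.52 = 0.791. Posterior variance = 1/(55.5556+1.82615) = 0.0174272, so SD = 0.132.

Posterior mean ≈ 0.791; posterior SD ≈ 0.132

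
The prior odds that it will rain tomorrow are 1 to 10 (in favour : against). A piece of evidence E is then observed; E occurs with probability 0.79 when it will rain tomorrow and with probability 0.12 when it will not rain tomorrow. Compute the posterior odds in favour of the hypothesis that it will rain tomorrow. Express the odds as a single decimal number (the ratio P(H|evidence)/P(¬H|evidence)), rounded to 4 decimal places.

Prior odds = 1/10 = 0.10000. In log-odds, ln(0.10000) = -2.3026.
Add log likelihood ratio: ln(6.5833) = 1.8845.
Posterior log-odds = -0.41804, so posterior odds = exp(-0.41804) = 0.65833.

Posterior odds ≈ 0.6583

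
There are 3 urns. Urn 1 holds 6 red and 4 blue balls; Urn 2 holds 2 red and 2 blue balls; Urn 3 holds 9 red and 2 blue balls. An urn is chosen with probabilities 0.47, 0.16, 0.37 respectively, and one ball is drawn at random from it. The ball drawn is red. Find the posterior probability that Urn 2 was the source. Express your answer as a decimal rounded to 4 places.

Posterior probability ≈ 0.1204

Tabulate prior·likelihood by source: [1] prior 0.47, lik 0.6, product 0.2820; [2] prior 0.16, lik 0.5, product 0.08000; [3] prior 0.37, lik 0.8182, product 0.3027.
Normalizing constant = 0.66473; the posterior for Urn 2 is its product over the sum, 0.08000/0.66473 = 0.1204.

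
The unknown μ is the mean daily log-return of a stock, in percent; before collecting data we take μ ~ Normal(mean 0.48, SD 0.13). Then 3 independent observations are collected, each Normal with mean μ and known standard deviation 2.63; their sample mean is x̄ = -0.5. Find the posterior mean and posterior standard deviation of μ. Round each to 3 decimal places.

Posterior mean ≈ 0.473; posterior SD ≈ 0.130

With known σ, the Normal prior is conjugate. Weight on the data is w = (n/σ²)/(n/σ² + 1/τ₀²) = 0.433720/(0.433720+59.1716) = 0.0072765.
Posterior mean = w·x̄ + (1−w)·μ₀ = 0.0072765·-0.5 + 0.99272·0.48 = 0.473. Posterior variance = 1/(0.433720+59.1716) = 0.0167770, so SD = 0.130.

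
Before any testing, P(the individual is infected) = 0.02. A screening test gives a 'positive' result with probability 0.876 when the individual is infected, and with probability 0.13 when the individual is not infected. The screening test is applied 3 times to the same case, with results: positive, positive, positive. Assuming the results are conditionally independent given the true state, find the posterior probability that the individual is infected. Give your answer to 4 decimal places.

Posterior P(H) ≈ 0.8620

With H the event that the individual is infected, the joint likelihood of the observed sequence is P(data|H) = 0.876·0.876·0.876 = 0.67222 and P(data|¬H) = 0.13·0.13·0.13 = 0.0021970.
Bayes: P(H|data) = 0.02·0.67222 / (0.02·0.67222 + 0.98·0.0021970) = 0.013444/0.015597 = 0.8620.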